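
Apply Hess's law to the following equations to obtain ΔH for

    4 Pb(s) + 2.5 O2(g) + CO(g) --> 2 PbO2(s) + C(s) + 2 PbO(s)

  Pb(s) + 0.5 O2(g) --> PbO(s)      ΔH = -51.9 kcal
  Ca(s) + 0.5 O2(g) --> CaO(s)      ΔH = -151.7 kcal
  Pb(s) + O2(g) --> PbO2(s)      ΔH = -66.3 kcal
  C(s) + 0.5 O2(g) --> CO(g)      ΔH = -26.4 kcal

ΔH = -210.0 kcal

equation 1 × 2: (2)·(-51.9) = -103.8 kcal
equation 2: not needed.
equation 3 × 2: (2)·(-66.3) = -132.6 kcal
equation 4 reversed: +26.4 kcal
Since enthalpy is a state function, ΔH = (-103.8) + (-132.6) + (+26.4) = -210.0 kcal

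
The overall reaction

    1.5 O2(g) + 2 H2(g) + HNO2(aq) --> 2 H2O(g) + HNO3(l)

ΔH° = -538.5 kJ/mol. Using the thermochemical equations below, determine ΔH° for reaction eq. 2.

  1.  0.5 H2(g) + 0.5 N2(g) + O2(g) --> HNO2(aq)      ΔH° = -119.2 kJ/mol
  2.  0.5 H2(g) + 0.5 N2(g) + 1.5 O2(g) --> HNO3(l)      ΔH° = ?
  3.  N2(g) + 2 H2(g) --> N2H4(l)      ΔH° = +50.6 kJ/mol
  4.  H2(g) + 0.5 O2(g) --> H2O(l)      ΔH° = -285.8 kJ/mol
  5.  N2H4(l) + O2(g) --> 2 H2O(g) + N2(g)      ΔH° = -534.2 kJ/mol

ΔH° = -174.1 kJ/mol

eq. 1 reversed: +119.2 kJ/mol
eq. 2 as written: contributes x
eq. 3 as written: +50.6 kJ/mol
eq. 4: not needed.
eq. 5 as written: -534.2 kJ/mol
-538.5 = (+119.2) + (+50.6) + (-534.2) + x
x = (-538.5 − (-364.4)) / (1) = -174.1 kJ/mol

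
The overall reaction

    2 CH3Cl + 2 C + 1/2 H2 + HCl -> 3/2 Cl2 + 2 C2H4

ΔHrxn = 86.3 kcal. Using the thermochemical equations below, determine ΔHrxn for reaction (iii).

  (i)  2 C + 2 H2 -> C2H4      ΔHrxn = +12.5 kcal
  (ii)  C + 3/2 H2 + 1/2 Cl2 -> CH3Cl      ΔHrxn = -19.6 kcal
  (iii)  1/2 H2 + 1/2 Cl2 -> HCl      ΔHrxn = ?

(i) × 2 (×2 to match 2 C2H4 in the target): (2)·(+12.5) = +25.0 kcal
(ii) reversed and × 2 (CH3Cl must end up as a reactant; scale by 2 for the 2 CH3Cl): (-2)·(-19.6) = +39.2 kcal
(iii) reversed (HCl must end up as a reactant): contributes −x
+86.3 = (+25.0) + (+39.2) − x
x = (+86.3 − (+64.2)) / (-1) = -22.1 kcal

ΔHrxn = -22.1 kcal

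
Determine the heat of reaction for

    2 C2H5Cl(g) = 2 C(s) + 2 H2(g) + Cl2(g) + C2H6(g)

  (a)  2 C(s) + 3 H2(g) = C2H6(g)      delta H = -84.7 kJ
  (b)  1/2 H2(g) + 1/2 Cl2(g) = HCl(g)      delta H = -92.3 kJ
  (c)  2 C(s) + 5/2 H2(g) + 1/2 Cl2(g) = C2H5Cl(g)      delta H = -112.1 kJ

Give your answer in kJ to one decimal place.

delta H = 139.5 kJ

(a) as written (C2H6(g) already on the product side): -84.7 kJ
(b): not needed (HCl(g) appears nowhere else).
(c) reversed and × 2 (C2H5Cl(g) must end up as a reactant; scale by 2 for the 2 C2H5Cl(g)): (-2)·(-112.1) = +224.2 kJ
Since enthalpy is a state function, delta H = (-84.7) + (+224.2) = 139.5 kJ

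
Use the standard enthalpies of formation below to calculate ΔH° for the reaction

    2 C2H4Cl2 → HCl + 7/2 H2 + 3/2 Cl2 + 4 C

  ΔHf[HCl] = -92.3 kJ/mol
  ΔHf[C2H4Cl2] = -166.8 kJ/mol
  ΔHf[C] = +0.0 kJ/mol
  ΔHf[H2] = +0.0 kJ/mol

Products: 1·(-92.3) + 7/2·(+0.0) + 3/2·(+0.0) + 4·(+0.0) = -92.3
Reactants: 2·(-166.8) = -333.6
ΔH° = (-92.3) − (-333.6) = 241.3 kJ/mol

ΔH° = 241.3 kJ/mol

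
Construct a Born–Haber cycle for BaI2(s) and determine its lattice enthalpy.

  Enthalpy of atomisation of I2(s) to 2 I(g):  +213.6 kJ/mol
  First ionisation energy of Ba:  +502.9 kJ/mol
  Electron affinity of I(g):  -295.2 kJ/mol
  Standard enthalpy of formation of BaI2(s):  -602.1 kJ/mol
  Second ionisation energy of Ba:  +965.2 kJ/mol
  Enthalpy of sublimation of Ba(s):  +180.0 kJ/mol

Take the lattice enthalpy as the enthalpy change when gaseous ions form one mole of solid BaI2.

U = -1873.4 kJ/mol

ΔHf° = 1·ΔHsub + 1·(ΣIE) + 1·D(I2) + 2·EA + U
-602.1 = 1·(+180.0) + 1·(+1468.1) + 1·(+213.6) + 2·(-295.2) + U
U = -602.1 − (+1271.3) = -1873.4 kJ/mol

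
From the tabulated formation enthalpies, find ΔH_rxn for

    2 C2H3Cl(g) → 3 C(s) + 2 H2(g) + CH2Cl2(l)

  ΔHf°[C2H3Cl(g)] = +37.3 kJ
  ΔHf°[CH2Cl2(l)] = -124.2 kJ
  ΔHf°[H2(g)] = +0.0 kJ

ΔH_rxn = -198.8 kJ

Products: 3·(+0.0) + 2·(+0.0) + 1·(-124.2) = -124.2
Reactants: 2·(+37.3) = +74.6
ΔH_rxn = (-124.2) − (+74.6) = -198.8 kJ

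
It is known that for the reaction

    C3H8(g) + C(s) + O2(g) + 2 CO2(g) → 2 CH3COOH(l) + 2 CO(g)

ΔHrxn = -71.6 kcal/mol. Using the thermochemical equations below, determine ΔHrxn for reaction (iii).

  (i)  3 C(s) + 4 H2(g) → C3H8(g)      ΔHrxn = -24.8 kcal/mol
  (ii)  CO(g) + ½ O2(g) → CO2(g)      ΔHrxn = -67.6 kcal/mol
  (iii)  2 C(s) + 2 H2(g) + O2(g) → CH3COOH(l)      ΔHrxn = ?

(i) reversed (C3H8(g) must end up as a reactant): +24.8 kcal/mol
(ii) reversed and × 2 (CO(g) must end up as a product; ×2 to match 2 CO(g) in the target): (-2)·(-67.6) = +135.2 kcal/mol
(iii) × 2 (scale by 2 for the 2 CH3COOH(l)): contributes 2·x
-71.6 = (+24.8) + (+135.2) + 2·x
x = (-71.6 − (+160.0)) / (2) = -115.8 kcal/mol

ΔHrxn = -115.8 kcal/mol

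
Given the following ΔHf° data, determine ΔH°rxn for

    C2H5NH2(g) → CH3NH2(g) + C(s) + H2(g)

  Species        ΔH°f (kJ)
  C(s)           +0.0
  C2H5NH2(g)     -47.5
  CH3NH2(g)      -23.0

Products: 1·(-23.0) + 1·(+0.0) + 1·(+0.0) = -23.0
Reactants: 1·(-47.5) = -47.5
ΔH°rxn = (-23.0) − (-47.5) = 24.5 kJ

ΔH°rxn = 24.5 kJ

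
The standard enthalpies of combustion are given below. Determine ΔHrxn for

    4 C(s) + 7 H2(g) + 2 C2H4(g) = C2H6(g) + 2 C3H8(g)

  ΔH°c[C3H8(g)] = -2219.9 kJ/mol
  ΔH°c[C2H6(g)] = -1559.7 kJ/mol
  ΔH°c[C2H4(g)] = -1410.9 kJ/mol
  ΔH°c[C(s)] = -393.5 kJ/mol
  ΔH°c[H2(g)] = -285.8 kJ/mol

ΔHrxn = -396.9 kJ/mol

With combustion enthalpies, reactants minus products:
= [4·(-393.5) + 7·(-285.8) + 2·(-1410.9)] − [1·(-1559.7) + 2·(-2219.9)]
= -396.9 kJ/mol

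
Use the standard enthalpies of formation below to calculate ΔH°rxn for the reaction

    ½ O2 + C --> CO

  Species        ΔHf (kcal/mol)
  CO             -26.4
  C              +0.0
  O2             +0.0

ΔH°rxn = -26.4 kcal/mol

ΔH°rxn = Σ nΔHf°(products) − Σ nΔHf°(reactants).
Products: 1·(-26.4) = -26.4
Reactants: 1/2·(+0.0) + 1·(+0.0) = +0.0
ΔH°rxn = (-26.4) − (+0.0) = -26.4 kcal/mol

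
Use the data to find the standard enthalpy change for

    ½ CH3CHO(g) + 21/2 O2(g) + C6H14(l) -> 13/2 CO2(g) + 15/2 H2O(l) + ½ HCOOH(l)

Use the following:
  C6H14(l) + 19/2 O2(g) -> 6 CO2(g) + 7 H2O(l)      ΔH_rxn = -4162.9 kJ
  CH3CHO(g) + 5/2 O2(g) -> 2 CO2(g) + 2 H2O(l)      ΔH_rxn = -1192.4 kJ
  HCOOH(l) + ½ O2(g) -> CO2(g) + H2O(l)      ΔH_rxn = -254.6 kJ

ΔH_rxn = -4631.8 kJ

equation 1 as written: -4162.9 kJ
equation 2 × 1/2: (1/2)·(-1192.4) = -596.2 kJ
equation 3 reversed and × 1/2: (-1/2)·(-254.6) = +127.3 kJ
Since enthalpy is a state function, ΔH_rxn = (-4162.9) + (-596.2) + (+127.3) = -4631.8 kJ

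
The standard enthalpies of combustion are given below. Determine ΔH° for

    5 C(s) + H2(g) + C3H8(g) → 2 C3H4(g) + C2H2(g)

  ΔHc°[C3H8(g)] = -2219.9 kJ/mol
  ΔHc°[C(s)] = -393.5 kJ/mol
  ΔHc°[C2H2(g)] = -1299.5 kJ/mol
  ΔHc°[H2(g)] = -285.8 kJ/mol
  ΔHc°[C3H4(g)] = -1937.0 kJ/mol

Using ΔH = Σ nΔHc°(reactants) − Σ nΔHc°(products):
= [5·(-393.5) + 1·(-285.8) + 1·(-2219.9)] − [2·(-1937.0) + 1·(-1299.5)]
= 700.3 kJ/mol

ΔH° = 700.3 kJ/mol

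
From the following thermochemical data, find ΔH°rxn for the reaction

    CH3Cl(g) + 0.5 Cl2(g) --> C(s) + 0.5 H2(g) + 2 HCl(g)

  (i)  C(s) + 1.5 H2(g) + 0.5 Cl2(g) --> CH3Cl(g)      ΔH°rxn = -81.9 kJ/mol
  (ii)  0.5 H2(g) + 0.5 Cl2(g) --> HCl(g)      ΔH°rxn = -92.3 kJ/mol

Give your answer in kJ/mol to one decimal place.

ΔH°rxn = -102.7 kJ/mol

(i) reversed (CH3Cl(g) must end up as a reactant): +81.9 kJ/mol
(ii) × 2 (×2 to match 2 HCl(g) in the target): (2)·(-92.3) = -184.6 kJ/mol
By Hess's law, ΔH°rxn = (+81.9) + (-184.6) = -102.7 kJ/mol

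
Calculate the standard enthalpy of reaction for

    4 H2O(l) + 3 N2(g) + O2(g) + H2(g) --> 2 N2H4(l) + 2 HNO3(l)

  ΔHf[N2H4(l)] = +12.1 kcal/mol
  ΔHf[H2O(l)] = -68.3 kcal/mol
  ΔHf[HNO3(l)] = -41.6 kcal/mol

Products: 2·(+12.1) + 2·(-41.6) = -59.0
Reactants: 4·(-68.3) + 3·(+0.0) + 1·(+0.0) + 1·(+0.0) = -273.2
ΔH°rxn = (-59.0) − (-273.2) = 214.2 kcal/mol

ΔH°rxn = 214.2 kcal/mol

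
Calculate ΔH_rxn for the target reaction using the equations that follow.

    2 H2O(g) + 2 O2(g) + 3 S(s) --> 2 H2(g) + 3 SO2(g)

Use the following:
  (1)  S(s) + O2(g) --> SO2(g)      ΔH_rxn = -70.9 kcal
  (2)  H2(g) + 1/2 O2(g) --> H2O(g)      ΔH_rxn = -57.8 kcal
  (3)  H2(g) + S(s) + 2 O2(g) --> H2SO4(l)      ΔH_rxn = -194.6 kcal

(1) × 3: (3)·(-70.9) = -212.7 kcal
(2) reversed and × 2: (-2)·(-57.8) = +115.6 kcal
(3): not needed.
Since enthalpy is a state function, ΔH_rxn = (-212.7) + (+115.6) = -97.1 kcal

ΔH_rxn = -97.1 kcal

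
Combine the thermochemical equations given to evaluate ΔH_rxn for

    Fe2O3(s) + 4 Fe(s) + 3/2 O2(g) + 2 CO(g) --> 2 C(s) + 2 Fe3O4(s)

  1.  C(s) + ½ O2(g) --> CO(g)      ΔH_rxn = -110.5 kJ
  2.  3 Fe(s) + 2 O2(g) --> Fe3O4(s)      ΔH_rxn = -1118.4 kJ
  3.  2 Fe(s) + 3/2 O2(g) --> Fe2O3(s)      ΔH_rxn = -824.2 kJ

ΔH_rxn = -1191.6 kJ

eq. 1 reversed and × 2 (CO(g) must end up as a reactant; scale by 2 for the 2 CO(g)): (-2)·(-110.5) = +221.0 kJ
eq. 2 × 2 (scale by 2 for the 2 Fe3O4(s)): (2)·(-1118.4) = -2236.8 kJ
eq. 3 reversed (reverse to put Fe2O3(s) on the reactant side): +824.2 kJ
Summing the manipulated equations, ΔH_rxn = (-2)·(-110.5) + (2)·(-1118.4) + (-1)·(-824.2) = -1191.6 kJ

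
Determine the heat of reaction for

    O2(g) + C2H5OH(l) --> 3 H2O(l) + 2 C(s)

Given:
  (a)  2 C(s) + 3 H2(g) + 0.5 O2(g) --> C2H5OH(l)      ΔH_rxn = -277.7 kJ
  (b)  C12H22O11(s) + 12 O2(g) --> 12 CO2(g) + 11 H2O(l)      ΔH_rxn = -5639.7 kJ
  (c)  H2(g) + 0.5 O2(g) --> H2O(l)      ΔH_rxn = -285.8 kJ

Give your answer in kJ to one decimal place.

(a) reversed: +277.7 kJ
(b): not needed.
(c) × 3: (3)·(-285.8) = -857.4 kJ
ΔH_rxn = (-1)·(-277.7) + (3)·(-285.8) = -579.7 kJ

ΔH_rxn = -579.7 kJ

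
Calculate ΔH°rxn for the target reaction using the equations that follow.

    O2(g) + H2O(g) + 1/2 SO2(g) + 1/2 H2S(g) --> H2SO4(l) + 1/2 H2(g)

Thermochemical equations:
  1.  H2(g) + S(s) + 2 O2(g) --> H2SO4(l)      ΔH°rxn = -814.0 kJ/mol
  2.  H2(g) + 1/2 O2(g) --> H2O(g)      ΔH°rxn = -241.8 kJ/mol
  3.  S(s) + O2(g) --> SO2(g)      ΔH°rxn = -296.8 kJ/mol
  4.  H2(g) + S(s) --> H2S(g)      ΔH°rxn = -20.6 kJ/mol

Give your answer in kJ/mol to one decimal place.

ΔH°rxn = -413.5 kJ/mol

eq. 1 as written: -814.0 kJ/mol
eq. 2 reversed: +241.8 kJ/mol
eq. 3 reversed and × 1/2: (-1/2)·(-296.8) = +148.4 kJ/mol
eq. 4 reversed and × 1/2: (-1/2)·(-20.6) = +10.3 kJ/mol
Combining the equations, ΔH°rxn = (1)·(-814.0) + (-1)·(-241.8) + (-1/2)·(-296.8) + (-1/2)·(-20.6) = -413.5 kJ/mol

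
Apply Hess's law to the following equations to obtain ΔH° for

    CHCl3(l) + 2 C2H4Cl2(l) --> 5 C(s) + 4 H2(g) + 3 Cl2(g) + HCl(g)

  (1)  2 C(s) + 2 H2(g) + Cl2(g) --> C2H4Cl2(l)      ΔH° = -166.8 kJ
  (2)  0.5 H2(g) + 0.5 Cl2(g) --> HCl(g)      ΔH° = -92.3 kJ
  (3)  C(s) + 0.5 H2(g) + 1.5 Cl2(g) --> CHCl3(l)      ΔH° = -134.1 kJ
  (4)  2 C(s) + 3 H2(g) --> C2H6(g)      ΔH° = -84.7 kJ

(1) reversed and × 2 (C2H4Cl2(l) must end up as a reactant; scale by 2 for the 2 C2H4Cl2(l)): (-2)·(-166.8) = +333.6 kJ
(2) as written (HCl(g) already on the product side): -92.3 kJ
(3) reversed (CHCl3(l) must end up as a reactant): +134.1 kJ
(4): not needed (C2H6(g) appears nowhere else).
Summing the manipulated equations, ΔH° = (-2)·(-166.8) + (1)·(-92.3) + (-1)·(-134.1) = 375.4 kJ

ΔH° = 375.4 kJ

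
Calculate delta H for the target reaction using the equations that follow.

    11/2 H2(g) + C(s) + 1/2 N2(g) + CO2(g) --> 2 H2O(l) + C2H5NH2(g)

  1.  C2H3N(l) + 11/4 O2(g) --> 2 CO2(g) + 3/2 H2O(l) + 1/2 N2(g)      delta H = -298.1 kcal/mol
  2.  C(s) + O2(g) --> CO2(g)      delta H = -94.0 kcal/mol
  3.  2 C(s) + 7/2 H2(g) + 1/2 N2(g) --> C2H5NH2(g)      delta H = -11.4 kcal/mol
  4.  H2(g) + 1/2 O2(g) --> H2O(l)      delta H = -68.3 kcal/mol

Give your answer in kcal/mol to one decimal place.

eq. 1: not needed (C2H3N(l) appears nowhere else).
eq. 2 reversed: +94.0 kcal/mol
eq. 3 as written (C2H5NH2(g) already on the product side): -11.4 kcal/mol
eq. 4 × 2: (2)·(-68.3) = -136.6 kcal/mol
Summing the manipulated equations, delta H = (+94.0) + (-11.4) + (-136.6) = -54.0 kcal/mol

delta H = -54.0 kcal/mol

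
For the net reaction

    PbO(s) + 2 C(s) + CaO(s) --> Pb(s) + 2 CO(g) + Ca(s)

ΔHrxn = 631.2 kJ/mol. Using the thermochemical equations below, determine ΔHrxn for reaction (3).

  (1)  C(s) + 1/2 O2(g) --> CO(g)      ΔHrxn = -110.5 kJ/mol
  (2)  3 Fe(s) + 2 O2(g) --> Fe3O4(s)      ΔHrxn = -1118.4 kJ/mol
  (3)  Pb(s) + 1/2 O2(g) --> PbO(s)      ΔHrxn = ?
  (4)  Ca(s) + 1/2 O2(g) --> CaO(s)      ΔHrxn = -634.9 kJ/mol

(1) × 2 (×2 to match 2 CO(g) in the target): (2)·(-110.5) = -221.0 kJ/mol
(2): not needed (Fe3O4(s) appears nowhere else).
(3) reversed (reverse to put PbO(s) on the reactant side): contributes −x
(4) reversed (reverse to put CaO(s) on the reactant side): +634.9 kJ/mol
+631.2 = (-221.0) + (+634.9) − x
x = (+631.2 − (+413.9)) / (-1) = -217.3 kJ/mol

ΔHrxn = -217.3 kJ/mol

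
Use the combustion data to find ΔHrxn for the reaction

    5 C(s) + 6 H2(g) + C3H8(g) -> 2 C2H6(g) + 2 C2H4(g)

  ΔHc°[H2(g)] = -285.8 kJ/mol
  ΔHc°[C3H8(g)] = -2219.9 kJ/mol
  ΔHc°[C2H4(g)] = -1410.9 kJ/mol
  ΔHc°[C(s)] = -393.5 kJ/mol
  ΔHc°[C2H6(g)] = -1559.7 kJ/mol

Using ΔH = Σ nΔHc°(reactants) − Σ nΔHc°(products):
= [5·(-393.5) + 6·(-285.8) + 1·(-2219.9)] − [2·(-1559.7) + 2·(-1410.9)]
= 39.0 kJ/mol

ΔHrxn = 39.0 kJ/mol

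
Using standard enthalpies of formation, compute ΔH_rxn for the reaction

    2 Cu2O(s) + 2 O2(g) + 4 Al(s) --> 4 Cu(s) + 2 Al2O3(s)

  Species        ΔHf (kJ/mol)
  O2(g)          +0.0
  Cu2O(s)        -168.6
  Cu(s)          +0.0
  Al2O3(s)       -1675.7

ΔH_rxn = -3014.2 kJ/mol

ΔH°rxn = Σ nΔHf°(products) − Σ nΔHf°(reactants).
Products: 4·(+0.0) + 2·(-1675.7) = -3351.4
Reactants: 2·(-168.6) + 2·(+0.0) + 4·(+0.0) = -337.2
ΔH_rxn = (-3351.4) − (-337.2) = -3014.2 kJ/mol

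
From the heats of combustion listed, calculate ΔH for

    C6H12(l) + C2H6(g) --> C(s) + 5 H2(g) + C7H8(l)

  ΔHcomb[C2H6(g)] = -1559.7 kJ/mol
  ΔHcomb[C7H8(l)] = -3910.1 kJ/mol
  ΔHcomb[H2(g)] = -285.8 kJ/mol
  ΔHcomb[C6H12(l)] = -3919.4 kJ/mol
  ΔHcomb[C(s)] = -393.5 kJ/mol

Using ΔH = Σ nΔHc°(reactants) − Σ nΔHc°(products):
= [1·(-3919.4) + 1·(-1559.7)] − [1·(-393.5) + 5·(-285.8) + 1·(-3910.1)]
= 253.5 kJ/mol

ΔH = 253.5 kJ/mol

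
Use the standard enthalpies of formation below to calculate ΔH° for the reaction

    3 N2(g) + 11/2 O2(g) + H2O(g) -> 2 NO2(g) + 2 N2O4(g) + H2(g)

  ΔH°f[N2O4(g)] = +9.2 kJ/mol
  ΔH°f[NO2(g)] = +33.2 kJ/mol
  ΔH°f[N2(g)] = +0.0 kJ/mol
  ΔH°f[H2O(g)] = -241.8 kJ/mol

ΔH° = 326.6 kJ/mol

ΔH°rxn = Σ nΔHf°(products) − Σ nΔHf°(reactants).
Products: 2·(+33.2) + 2·(+9.2) + 1·(+0.0) = +84.8
Reactants: 3·(+0.0) + 11/2·(+0.0) + 1·(-241.8) = -241.8
ΔH° = (+84.8) − (-241.8) = 326.6 kJ/mol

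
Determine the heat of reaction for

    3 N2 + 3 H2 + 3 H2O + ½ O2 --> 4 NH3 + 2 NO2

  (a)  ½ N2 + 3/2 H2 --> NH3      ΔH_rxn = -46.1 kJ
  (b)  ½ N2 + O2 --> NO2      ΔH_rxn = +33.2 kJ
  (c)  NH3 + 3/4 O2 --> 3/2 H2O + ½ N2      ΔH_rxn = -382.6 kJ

(a) × 2: (2)·(-46.1) = -92.2 kJ
(b) × 2: (2)·(+33.2) = +66.4 kJ
(c) reversed and × 2: (-2)·(-382.6) = +765.2 kJ
Combining the equations, ΔH_rxn = (-92.2) + (+66.4) + (+765.2) = 739.4 kJ

ΔH_rxn = 739.4 kJ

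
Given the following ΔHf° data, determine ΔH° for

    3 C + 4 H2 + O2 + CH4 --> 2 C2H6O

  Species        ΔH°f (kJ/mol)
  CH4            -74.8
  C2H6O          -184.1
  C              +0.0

ΔH°rxn = Σ nΔHf°(products) − Σ nΔHf°(reactants).
Products: 2·(-184.1) = -368.2
Reactants: 3·(+0.0) + 4·(+0.0) + 1·(+0.0) + 1·(-74.8) = -74.8
ΔH° = (-368.2) − (-74.8) = -293.4 kJ/mol

ΔH° = -293.4 kJ/mol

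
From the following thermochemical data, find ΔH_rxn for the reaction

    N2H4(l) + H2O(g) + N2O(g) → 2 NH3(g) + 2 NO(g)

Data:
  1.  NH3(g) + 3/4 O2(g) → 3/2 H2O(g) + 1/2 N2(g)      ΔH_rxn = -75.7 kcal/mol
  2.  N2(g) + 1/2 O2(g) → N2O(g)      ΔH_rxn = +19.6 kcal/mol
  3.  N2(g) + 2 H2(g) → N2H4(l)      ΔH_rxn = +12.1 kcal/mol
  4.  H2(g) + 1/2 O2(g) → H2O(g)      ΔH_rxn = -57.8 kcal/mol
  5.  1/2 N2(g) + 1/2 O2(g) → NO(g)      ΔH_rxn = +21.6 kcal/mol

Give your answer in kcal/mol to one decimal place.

ΔH_rxn = 47.3 kcal/mol

eq. 1 reversed and × 2: (-2)·(-75.7) = +151.4 kcal/mol
eq. 2 reversed: -19.6 kcal/mol
eq. 3 reversed: -12.1 kcal/mol
eq. 4 × 2: (2)·(-57.8) = -115.6 kcal/mol
eq. 5 × 2: (2)·(+21.6) = +43.2 kcal/mol
Combining the equations, ΔH_rxn = (+151.4) + (-19.6) + (-12.1) + (-115.6) + (+43.2) = 47.3 kcal/mol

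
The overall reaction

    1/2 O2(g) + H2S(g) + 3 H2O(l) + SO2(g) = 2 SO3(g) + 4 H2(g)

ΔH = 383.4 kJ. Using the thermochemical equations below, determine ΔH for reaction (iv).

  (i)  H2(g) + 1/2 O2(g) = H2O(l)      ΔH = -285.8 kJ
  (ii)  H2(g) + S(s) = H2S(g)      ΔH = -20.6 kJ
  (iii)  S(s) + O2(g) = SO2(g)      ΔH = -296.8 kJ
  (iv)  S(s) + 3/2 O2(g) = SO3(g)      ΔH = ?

ΔH = -395.7 kJ

(i) reversed and × 3: (-3)·(-285.8) = +857.4 kJ
(ii) reversed: +20.6 kJ
(iii) reversed: +296.8 kJ
(iv) × 2: contributes 2·x
+383.4 = (+857.4) + (+20.6) + (+296.8) + 2·x
x = (+383.4 − (+1174.8)) / (2) = -395.7 kJ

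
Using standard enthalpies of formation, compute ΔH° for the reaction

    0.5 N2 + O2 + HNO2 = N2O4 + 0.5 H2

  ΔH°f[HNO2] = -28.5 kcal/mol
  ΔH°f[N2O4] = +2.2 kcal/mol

ΔH° = 30.7 kcal/mol

ΔH°rxn = Σ nΔHf°(products) − Σ nΔHf°(reactants).
Products: 1·(+2.2) + 1/2·(+0.0) = +2.2
Reactants: 1/2·(+0.0) + 1·(+0.0) + 1·(-28.5) = -28.5
ΔH° = (+2.2) − (-28.5) = 30.7 kcal/mol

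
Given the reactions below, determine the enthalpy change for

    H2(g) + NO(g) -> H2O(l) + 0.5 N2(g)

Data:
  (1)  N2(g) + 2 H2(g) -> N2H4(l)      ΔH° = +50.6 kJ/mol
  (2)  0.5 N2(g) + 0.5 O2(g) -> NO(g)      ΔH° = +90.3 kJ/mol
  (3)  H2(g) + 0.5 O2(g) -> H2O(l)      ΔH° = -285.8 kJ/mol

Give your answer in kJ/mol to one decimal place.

ΔH° = -376.1 kJ/mol

(1): not needed (N2H4(l) appears nowhere else).
(2) reversed (reverse to put NO(g) on the reactant side): -90.3 kJ/mol
(3) as written (H2O(l) already on the product side): -285.8 kJ/mol
ΔH° = (-90.3) + (-285.8) = -376.1 kJ/mol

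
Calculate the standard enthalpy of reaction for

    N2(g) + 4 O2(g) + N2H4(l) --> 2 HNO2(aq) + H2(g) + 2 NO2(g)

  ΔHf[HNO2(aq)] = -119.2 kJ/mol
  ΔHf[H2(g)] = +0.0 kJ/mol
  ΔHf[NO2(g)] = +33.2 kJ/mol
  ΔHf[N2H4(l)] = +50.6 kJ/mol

ΔHrxn = -222.6 kJ/mol

Products: 2·(-119.2) + 1·(+0.0) + 2·(+33.2) = -172.0
Reactants: 1·(+0.0) + 4·(+0.0) + 1·(+50.6) = +50.6
ΔHrxn = (-172.0) − (+50.6) = -222.6 kJ/mol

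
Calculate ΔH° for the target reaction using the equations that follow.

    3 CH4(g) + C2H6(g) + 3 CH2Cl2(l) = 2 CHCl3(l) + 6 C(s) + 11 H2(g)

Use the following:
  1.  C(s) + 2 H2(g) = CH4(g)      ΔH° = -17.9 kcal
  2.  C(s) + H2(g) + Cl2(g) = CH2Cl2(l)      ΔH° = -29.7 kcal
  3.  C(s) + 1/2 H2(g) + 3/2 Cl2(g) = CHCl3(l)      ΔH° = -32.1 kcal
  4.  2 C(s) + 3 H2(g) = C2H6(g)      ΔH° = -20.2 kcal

eq. 1 reversed and × 3 (CH4(g) must end up as a reactant; ×3 to match 3 CH4(g) in the target): (-3)·(-17.9) = +53.7 kcal
eq. 2 reversed and × 3 (reverse to put CH2Cl2(l) on the reactant side; scale by 3 for the 3 CH2Cl2(l)): (-3)·(-29.7) = +89.1 kcal
eq. 3 × 2 (scale by 2 for the 2 CHCl3(l)): (2)·(-32.1) = -64.2 kcal
eq. 4 reversed (C2H6(g) must end up as a reactant): +20.2 kcal
By Hess's law, ΔH° = (-3)·(-17.9) + (-3)·(-29.7) + (2)·(-32.1) + (-1)·(-20.2) = 98.8 kcal

ΔH° = 98.8 kcal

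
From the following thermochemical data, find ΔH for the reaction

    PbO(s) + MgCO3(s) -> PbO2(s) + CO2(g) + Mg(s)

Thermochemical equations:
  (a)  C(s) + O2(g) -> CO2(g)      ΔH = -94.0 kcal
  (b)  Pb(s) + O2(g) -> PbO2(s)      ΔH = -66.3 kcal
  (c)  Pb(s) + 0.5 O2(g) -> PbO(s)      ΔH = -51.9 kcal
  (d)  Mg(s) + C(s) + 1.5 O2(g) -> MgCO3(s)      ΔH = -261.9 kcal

ΔH = 153.5 kcal

(a) as written: -94.0 kcal
(b) as written: -66.3 kcal
(c) reversed: +51.9 kcal
(d) reversed: +261.9 kcal
Combining the equations, ΔH = (1)·(-94.0) + (1)·(-66.3) + (-1)·(-51.9) + (-1)·(-261.9) = 153.5 kcal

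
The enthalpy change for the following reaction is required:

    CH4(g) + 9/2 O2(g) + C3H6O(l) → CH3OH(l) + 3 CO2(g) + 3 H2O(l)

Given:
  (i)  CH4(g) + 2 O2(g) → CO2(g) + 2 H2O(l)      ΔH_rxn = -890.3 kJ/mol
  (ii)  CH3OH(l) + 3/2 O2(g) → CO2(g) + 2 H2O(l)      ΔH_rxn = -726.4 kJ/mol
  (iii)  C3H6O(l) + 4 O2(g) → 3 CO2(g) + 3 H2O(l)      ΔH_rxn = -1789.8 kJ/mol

(i) as written: -890.3 kJ/mol
(ii) reversed: +726.4 kJ/mol
(iii) as written: -1789.8 kJ/mol
Combining the equations, ΔH_rxn = (1)·(-890.3) + (-1)·(-726.4) + (1)·(-1789.8) = -1953.7 kJ/mol

ΔH_rxn = -1953.7 kJ/mol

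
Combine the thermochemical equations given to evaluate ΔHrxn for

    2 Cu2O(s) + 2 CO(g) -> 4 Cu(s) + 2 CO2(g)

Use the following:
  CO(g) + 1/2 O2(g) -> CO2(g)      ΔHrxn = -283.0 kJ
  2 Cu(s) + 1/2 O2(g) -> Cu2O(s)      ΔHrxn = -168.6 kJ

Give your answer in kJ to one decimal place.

equation 1 × 2 (scale by 2 for the 2 CO(g)): (2)·(-283.0) = -566.0 kJ
equation 2 reversed and × 2 (Cu2O(s) must end up as a reactant; ×2 to match 2 Cu2O(s) in the target): (-2)·(-168.6) = +337.2 kJ
ΔHrxn = (-566.0) + (+337.2) = -228.8 kJ

ΔHrxn = -228.8 kJ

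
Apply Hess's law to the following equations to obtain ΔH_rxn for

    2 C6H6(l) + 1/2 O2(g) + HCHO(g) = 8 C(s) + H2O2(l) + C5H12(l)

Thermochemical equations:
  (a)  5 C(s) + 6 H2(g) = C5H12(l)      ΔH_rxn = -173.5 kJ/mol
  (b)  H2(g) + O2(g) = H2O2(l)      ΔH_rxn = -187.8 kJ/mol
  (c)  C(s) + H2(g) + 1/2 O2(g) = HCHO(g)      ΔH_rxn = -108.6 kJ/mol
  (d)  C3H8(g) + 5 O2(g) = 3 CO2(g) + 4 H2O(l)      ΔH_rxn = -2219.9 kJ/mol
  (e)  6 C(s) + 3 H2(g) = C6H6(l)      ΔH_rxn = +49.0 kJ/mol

ΔH_rxn = -350.7 kJ/mol

(a) as written (C5H12(l) already on the product side): -173.5 kJ/mol
(b) as written (H2O2(l) already on the product side): -187.8 kJ/mol
(c) reversed (reverse to put HCHO(g) on the reactant side): +108.6 kJ/mol
(d): not needed (C3H8(g) appears nowhere else).
(e) reversed and × 2 (C6H6(l) must end up as a reactant; ×2 to match 2 C6H6(l) in the target): (-2)·(+49.0) = -98.0 kJ/mol
ΔH_rxn = (1)·(-173.5) + (1)·(-187.8) + (-1)·(-108.6) + (-2)·(+49.0) = -350.7 kJ/mol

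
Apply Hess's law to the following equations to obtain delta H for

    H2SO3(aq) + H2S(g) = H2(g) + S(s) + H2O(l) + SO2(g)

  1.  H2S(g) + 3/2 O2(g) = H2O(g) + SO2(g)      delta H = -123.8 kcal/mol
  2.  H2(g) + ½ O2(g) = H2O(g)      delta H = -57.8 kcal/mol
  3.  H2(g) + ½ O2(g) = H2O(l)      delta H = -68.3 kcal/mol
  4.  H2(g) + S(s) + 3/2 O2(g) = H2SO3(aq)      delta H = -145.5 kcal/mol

eq. 1 as written (H2S(g) already on the reactant side): -123.8 kcal/mol
eq. 2 reversed: +57.8 kcal/mol
eq. 3 as written (H2O(l) already on the product side): -68.3 kcal/mol
eq. 4 reversed (H2SO3(aq) must end up as a reactant): +145.5 kcal/mol
delta H = (1)·(-123.8) + (-1)·(-57.8) + (1)·(-68.3) + (-1)·(-145.5) = 11.2 kcal/mol

delta H = 11.2 kcal/mol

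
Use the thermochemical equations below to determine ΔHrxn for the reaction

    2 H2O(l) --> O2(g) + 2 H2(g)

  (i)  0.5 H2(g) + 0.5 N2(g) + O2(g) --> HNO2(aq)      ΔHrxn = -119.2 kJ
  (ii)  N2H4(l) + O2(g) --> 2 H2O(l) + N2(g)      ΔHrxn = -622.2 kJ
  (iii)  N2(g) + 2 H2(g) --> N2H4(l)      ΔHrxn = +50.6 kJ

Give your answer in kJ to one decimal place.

ΔHrxn = 571.6 kJ

(i): not needed (HNO2(aq) appears nowhere else).
(ii) reversed (reverse to put H2O(l) on the reactant side): +622.2 kJ
(iii) reversed: -50.6 kJ
Summing the manipulated equations, ΔHrxn = (+622.2) + (-50.6) = 571.6 kJ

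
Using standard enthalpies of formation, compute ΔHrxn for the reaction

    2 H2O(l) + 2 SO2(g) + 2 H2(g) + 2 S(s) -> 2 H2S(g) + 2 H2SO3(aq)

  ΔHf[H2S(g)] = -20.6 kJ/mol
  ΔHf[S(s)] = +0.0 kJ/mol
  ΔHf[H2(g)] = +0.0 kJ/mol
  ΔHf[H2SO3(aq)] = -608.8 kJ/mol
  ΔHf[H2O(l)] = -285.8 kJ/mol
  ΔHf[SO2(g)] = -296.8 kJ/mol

ΔHrxn = -93.6 kJ/mol

ΔH°rxn = Σ nΔHf°(products) − Σ nΔHf°(reactants).
Products: 2·(-20.6) + 2·(-608.8) = -1258.8
Reactants: 2·(-285.8) + 2·(-296.8) + 2·(+0.0) + 2·(+0.0) = -1165.2
ΔHrxn = (-1258.8) − (-1165.2) = -93.6 kJ/mol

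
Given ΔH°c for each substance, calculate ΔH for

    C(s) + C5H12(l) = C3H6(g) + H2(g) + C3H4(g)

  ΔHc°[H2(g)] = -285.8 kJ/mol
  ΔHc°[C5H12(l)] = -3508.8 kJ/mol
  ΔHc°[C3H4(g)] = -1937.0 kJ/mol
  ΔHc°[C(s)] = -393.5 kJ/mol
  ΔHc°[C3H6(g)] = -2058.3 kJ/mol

ΔH = 378.8 kJ/mol

With combustion enthalpies, reactants minus products:
= [1·(-393.5) + 1·(-3508.8)] − [1·(-2058.3) + 1·(-285.8) + 1·(-1937.0)]
= 378.8 kJ/mol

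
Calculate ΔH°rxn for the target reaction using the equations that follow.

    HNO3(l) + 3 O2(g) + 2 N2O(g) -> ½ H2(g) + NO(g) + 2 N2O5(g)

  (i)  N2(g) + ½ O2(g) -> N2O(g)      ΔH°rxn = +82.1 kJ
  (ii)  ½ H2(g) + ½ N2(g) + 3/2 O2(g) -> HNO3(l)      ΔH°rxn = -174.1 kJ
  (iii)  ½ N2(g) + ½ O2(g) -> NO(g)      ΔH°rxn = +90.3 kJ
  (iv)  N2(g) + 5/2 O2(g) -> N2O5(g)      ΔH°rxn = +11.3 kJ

ΔH°rxn = 122.8 kJ

(i) reversed and × 2: (-2)·(+82.1) = -164.2 kJ
(ii) reversed: +174.1 kJ
(iii) as written: +90.3 kJ
(iv) × 2: (2)·(+11.3) = +22.6 kJ
ΔH°rxn = (-2)·(+82.1) + (-1)·(-174.1) + (1)·(+90.3) + (2)·(+11.3) = 122.8 kJ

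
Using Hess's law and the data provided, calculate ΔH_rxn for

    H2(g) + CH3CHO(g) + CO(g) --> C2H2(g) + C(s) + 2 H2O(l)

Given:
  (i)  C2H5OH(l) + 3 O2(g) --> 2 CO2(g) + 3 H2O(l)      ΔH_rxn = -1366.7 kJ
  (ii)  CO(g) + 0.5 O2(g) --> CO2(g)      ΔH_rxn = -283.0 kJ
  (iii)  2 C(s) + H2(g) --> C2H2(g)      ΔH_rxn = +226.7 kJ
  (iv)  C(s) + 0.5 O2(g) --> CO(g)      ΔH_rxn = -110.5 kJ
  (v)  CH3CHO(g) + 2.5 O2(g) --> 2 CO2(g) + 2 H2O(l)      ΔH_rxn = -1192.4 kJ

ΔH_rxn = -68.2 kJ

(i): not needed (C2H5OH(l) appears nowhere else).
(ii) reversed and × 2: (-2)·(-283.0) = +566.0 kJ
(iii) as written (C2H2(g) already on the product side): +226.7 kJ
(iv) reversed and × 3: (-3)·(-110.5) = +331.5 kJ
(v) as written (CH3CHO(g) already on the reactant side): -1192.4 kJ
ΔH_rxn = (+566.0) + (+226.7) + (+331.5) + (-1192.4) = -68.2 kJ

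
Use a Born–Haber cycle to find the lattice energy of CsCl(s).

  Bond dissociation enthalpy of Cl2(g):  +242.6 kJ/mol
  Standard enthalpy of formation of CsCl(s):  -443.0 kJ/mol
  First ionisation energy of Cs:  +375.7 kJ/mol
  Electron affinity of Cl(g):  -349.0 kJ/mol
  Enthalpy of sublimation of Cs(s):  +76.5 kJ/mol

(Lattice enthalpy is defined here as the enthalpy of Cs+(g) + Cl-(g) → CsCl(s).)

U = -667.5 kJ/mol

ΔHf° = 1·ΔHsub + 1·(ΣIE) + 1/2·D(Cl2) + 1·EA + U
-443.0 = 1·(+76.5) + 1·(+375.7) + 1/2·(+242.6) + 1·(-349.0) + U
U = -443.0 − (+224.5) = -667.5 kJ/mol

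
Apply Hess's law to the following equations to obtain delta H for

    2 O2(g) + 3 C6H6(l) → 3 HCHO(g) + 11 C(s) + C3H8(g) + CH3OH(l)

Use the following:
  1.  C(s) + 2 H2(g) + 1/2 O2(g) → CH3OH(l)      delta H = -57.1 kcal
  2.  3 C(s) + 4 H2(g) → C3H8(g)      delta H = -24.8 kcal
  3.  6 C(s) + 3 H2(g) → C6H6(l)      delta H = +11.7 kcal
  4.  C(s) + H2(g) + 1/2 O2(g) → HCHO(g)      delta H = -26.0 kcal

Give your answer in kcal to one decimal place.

eq. 1 as written (CH3OH(l) already on the product side): -57.1 kcal
eq. 2 as written (C3H8(g) already on the product side): -24.8 kcal
eq. 3 reversed and × 3 (reverse to put C6H6(l) on the reactant side; ×3 to match 3 C6H6(l) in the target): (-3)·(+11.7) = -35.1 kcal
eq. 4 × 3 (×3 to match 3 HCHO(g) in the target): (3)·(-26.0) = -78.0 kcal
delta H = (1)·(-57.1) + (1)·(-24.8) + (-3)·(+11.7) + (3)·(-26.0) = -195.0 kcal

delta H = -195.0 kcal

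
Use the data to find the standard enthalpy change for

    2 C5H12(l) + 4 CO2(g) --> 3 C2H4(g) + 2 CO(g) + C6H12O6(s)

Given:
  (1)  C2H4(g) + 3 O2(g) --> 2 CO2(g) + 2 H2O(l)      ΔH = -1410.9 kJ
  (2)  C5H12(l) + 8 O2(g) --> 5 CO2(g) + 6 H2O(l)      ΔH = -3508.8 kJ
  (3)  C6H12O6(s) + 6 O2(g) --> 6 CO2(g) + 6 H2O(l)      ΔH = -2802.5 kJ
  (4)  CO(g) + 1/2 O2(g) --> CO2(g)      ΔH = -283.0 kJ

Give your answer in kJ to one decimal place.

ΔH = 583.6 kJ

(1) reversed and × 3: (-3)·(-1410.9) = +4232.7 kJ
(2) × 2: (2)·(-3508.8) = -7017.6 kJ
(3) reversed: +2802.5 kJ
(4) reversed and × 2: (-2)·(-283.0) = +566.0 kJ
Summing the manipulated equations, ΔH = (+4232.7) + (-7017.6) + (+2802.5) + (+566.0) = 583.6 kJ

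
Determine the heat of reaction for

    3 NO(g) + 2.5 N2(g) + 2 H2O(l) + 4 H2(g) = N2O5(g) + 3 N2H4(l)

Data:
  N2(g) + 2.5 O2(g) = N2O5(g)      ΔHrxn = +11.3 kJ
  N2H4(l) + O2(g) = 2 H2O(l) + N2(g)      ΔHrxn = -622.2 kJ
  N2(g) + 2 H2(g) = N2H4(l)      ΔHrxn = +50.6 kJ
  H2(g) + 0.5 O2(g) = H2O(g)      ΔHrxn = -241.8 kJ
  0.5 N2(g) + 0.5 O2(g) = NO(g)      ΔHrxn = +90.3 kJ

equation 1 as written (N2O5(g) already on the product side): +11.3 kJ
equation 2 reversed (H2O(l) must end up as a reactant): +622.2 kJ
equation 3 × 2: (2)·(+50.6) = +101.2 kJ
equation 4: not needed (H2O(g) appears nowhere else).
equation 5 reversed and × 3 (NO(g) must end up as a reactant; scale by 3 for the 3 NO(g)): (-3)·(+90.3) = -270.9 kJ
ΔHrxn = (1)·(+11.3) + (-1)·(-622.2) + (2)·(+50.6) + (-3)·(+90.3) = 463.8 kJ

ΔHrxn = 463.8 kJ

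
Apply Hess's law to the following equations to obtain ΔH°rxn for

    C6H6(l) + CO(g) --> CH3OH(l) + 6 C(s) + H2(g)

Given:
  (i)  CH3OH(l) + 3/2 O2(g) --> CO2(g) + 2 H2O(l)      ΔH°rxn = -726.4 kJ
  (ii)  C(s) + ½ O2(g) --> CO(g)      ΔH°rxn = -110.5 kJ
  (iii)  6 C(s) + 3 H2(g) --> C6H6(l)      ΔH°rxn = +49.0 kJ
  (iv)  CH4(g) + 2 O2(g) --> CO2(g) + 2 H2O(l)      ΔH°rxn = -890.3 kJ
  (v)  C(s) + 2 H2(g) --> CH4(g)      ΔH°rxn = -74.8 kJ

ΔH°rxn = -177.2 kJ

(i) reversed (reverse to put CH3OH(l) on the product side): +726.4 kJ
(ii) reversed (reverse to put CO(g) on the reactant side): +110.5 kJ
(iii) reversed (C6H6(l) must end up as a reactant): -49.0 kJ
(iv) as written: -890.3 kJ
(v) as written: -74.8 kJ
Since enthalpy is a state function, ΔH°rxn = (-1)·(-726.4) + (-1)·(-110.5) + (-1)·(+49.0) + (1)·(-890.3) + (1)·(-74.8) = -177.2 kJ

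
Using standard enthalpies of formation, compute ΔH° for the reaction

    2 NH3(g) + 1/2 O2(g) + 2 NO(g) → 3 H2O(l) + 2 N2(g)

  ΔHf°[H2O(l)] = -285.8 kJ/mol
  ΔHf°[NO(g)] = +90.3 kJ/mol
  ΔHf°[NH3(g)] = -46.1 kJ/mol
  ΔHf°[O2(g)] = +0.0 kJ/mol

Products: 3·(-285.8) + 2·(+0.0) = -857.4
Reactants: 2·(-46.1) + 1/2·(+0.0) + 2·(+90.3) = +88.4
ΔH° = (-857.4) − (+88.4) = -945.8 kJ/mol

ΔH° = -945.8 kJ/mol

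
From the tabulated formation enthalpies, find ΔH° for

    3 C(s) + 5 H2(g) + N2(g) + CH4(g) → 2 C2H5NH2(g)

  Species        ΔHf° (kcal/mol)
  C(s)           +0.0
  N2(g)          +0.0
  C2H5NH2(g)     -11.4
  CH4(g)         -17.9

Products: 2·(-11.4) = -22.8
Reactants: 3·(+0.0) + 5·(+0.0) + 1·(+0.0) + 1·(-17.9) = -17.9
ΔH° = (-22.8) − (-17.9) = -4.9 kcal/mol

ΔH° = -4.9 kcal/mol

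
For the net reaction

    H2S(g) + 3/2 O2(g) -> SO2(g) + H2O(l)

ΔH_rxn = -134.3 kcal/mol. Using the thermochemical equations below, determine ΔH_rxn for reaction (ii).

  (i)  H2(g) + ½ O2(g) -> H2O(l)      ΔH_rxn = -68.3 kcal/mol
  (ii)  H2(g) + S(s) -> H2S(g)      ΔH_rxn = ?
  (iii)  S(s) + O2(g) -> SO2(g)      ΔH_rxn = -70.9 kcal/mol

(i) as written (H2O(l) already on the product side): -68.3 kcal/mol
(ii) reversed (reverse to put H2S(g) on the reactant side): contributes −x
(iii) as written (SO2(g) already on the product side): -70.9 kcal/mol
-134.3 = (-68.3) + (-70.9) − x
x = (-134.3 − (-139.2)) / (-1) = -4.9 kcal/mol

ΔH_rxn = -4.9 kcal/mol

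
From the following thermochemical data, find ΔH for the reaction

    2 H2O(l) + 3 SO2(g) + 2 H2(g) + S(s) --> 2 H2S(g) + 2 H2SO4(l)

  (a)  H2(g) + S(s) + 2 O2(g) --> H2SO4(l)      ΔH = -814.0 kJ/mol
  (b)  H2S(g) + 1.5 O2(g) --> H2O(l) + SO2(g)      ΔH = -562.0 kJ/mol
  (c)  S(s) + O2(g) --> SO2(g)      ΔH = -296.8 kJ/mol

(a) × 2: (2)·(-814.0) = -1628.0 kJ/mol
(b) reversed and × 2: (-2)·(-562.0) = +1124.0 kJ/mol
(c) reversed: +296.8 kJ/mol
By Hess's law, ΔH = (2)·(-814.0) + (-2)·(-562.0) + (-1)·(-296.8) = -207.2 kJ/mol

ΔH = -207.2 kJ/mol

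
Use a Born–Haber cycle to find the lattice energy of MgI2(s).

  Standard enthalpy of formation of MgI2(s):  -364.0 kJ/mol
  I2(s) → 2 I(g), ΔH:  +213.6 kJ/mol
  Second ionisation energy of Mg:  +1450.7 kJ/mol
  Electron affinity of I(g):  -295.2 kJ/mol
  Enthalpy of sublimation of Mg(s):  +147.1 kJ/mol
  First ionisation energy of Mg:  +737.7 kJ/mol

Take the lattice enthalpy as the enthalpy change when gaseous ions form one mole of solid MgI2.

U = -2322.7 kJ/mol

ΔHf° = 1·ΔHsub + 1·(ΣIE) + 1·D(I2) + 2·EA + U
-364.0 = 1·(+147.1) + 1·(+2188.4) + 1·(+213.6) + 2·(-295.2) + U
U = -364.0 − (+1958.7) = -2322.7 kJ/mol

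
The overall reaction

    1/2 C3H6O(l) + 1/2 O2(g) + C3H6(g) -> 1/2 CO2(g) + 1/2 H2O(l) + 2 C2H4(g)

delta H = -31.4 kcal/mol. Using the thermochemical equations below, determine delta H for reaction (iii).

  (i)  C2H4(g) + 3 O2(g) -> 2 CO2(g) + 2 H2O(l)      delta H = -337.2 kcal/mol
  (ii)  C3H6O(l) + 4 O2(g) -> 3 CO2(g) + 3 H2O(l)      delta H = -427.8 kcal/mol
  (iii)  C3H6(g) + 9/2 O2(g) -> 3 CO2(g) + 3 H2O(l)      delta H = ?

delta H = -491.9 kcal/mol

(i) reversed and × 2 (reverse to put C2H4(g) on the product side; ×2 to match 2 C2H4(g) in the target): (-2)·(-337.2) = +674.4 kcal/mol
(ii) × 1/2 (×1/2 to match 1/2 C3H6O(l) in the target): (1/2)·(-427.8) = -213.9 kcal/mol
(iii) as written (C3H6(g) already on the reactant side): contributes x
-31.4 = (+674.4) + (-213.9) + x
x = (-31.4 − (+460.5)) / (1) = -491.9 kcal/mol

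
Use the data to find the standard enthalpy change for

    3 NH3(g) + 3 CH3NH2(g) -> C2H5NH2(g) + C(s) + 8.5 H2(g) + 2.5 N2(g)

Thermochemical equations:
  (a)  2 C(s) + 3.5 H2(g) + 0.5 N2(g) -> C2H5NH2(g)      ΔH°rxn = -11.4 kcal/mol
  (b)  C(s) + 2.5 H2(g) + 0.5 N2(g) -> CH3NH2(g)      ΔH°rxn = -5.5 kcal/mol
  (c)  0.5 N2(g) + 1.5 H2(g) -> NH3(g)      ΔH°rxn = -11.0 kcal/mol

ΔH°rxn = 38.1 kcal/mol

(a) as written: -11.4 kcal/mol
(b) reversed and × 3: (-3)·(-5.5) = +16.5 kcal/mol
(c) reversed and × 3: (-3)·(-11.0) = +33.0 kcal/mol
Combining the equations, ΔH°rxn = (-11.4) + (+16.5) + (+33.0) = 38.1 kcal/mol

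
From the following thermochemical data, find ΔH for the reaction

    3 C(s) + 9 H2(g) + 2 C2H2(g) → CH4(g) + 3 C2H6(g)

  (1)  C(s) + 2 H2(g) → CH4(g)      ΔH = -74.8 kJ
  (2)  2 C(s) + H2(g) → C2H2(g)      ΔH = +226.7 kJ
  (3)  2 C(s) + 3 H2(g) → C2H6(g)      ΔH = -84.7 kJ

ΔH = -782.3 kJ

(1) as written: -74.8 kJ
(2) reversed and × 2: (-2)·(+226.7) = -453.4 kJ
(3) × 3: (3)·(-84.7) = -254.1 kJ
Since enthalpy is a state function, ΔH = (-74.8) + (-453.4) + (-254.1) = -782.3 kJ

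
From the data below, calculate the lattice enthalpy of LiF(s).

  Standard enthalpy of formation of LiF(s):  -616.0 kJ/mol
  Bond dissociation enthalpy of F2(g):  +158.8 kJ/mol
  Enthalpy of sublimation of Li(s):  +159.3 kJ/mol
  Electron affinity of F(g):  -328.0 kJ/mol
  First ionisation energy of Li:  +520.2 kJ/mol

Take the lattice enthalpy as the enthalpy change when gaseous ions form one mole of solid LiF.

U = -1046.9 kJ/mol

ΔHf° = 1·ΔHsub + 1·(ΣIE) + 1/2·D(F2) + 1·EA + U
-616.0 = 1·(+159.3) + 1·(+520.2) + 1/2·(+158.8) + 1·(-328.0) + U
U = -616.0 − (+430.9) = -1046.9 kJ/mol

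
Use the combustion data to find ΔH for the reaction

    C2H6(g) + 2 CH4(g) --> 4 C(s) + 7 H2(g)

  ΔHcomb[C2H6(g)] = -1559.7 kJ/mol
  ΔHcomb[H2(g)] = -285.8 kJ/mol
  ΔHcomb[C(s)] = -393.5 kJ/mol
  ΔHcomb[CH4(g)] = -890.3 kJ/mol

Using ΔH = Σ nΔHc°(reactants) − Σ nΔHc°(products):
= [1·(-1559.7) + 2·(-890.3)] − [4·(-393.5) + 7·(-285.8)]
= 234.3 kJ/mol

ΔH = 234.3 kJ/mol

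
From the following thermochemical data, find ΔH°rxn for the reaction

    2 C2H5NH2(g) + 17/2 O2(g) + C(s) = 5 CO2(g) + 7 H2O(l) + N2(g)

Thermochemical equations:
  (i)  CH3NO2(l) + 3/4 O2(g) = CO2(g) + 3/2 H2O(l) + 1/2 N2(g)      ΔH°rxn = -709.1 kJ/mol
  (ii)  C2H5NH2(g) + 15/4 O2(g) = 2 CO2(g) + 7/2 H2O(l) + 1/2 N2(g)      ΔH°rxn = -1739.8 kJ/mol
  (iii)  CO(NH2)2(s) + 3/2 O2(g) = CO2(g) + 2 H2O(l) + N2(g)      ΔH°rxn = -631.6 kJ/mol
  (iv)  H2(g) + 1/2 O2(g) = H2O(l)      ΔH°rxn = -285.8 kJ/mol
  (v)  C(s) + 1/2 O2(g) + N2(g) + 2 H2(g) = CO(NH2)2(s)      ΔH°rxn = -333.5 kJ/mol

(i): not needed (CH3NO2(l) appears nowhere else).
(ii) × 2 (scale by 2 for the 2 C2H5NH2(g)): (2)·(-1739.8) = -3479.6 kJ/mol
(iii) as written: -631.6 kJ/mol
(iv) reversed and × 2: (-2)·(-285.8) = +571.6 kJ/mol
(v) as written (C(s) already on the reactant side): -333.5 kJ/mol
By Hess's law, ΔH°rxn = (-3479.6) + (-631.6) + (+571.6) + (-333.5) = -3873.1 kJ/mol

ΔH°rxn = -3873.1 kJ/mol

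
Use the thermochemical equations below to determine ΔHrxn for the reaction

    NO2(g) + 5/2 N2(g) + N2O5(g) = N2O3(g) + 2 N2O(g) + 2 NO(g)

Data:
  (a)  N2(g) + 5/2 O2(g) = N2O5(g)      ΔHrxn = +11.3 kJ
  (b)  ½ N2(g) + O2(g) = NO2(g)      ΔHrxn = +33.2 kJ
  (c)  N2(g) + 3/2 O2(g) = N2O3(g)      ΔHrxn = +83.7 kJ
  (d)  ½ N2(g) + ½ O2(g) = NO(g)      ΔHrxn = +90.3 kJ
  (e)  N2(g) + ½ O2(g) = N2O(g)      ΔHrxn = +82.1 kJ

ΔHrxn = 384.0 kJ

(a) reversed: -11.3 kJ
(b) reversed: -33.2 kJ
(c) as written: +83.7 kJ
(d) × 2: (2)·(+90.3) = +180.6 kJ
(e) × 2: (2)·(+82.1) = +164.2 kJ
ΔHrxn = (-1)·(+11.3) + (-1)·(+33.2) + (1)·(+83.7) + (2)·(+90.3) + (2)·(+82.1) = 384.0 kJ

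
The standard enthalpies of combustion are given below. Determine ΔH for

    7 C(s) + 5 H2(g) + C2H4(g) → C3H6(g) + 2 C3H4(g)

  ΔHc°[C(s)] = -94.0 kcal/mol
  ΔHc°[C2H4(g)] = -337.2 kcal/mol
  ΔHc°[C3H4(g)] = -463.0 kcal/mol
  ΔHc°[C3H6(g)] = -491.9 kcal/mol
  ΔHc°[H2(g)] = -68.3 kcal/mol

ΔH = 81.2 kcal/mol

Using ΔH = Σ nΔHc°(reactants) − Σ nΔHc°(products):
= [7·(-94.0) + 5·(-68.3) + 1·(-337.2)] − [1·(-491.9) + 2·(-463.0)]
= 81.2 kcal/mol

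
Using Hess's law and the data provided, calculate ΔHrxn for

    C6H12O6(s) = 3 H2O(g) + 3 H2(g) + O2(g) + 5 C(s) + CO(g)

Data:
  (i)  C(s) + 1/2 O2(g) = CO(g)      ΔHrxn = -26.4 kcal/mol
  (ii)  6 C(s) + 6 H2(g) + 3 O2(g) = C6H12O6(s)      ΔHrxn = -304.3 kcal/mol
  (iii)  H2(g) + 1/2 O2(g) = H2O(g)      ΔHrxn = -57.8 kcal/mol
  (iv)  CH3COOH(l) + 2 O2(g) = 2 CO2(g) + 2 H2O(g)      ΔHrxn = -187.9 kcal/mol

ΔHrxn = 104.5 kcal/mol

(i) as written (CO(g) already on the product side): -26.4 kcal/mol
(ii) reversed (C6H12O6(s) must end up as a reactant): +304.3 kcal/mol
(iii) × 3: (3)·(-57.8) = -173.4 kcal/mol
(iv): not needed (CO2(g) appears nowhere else).
Combining the equations, ΔHrxn = (-26.4) + (+304.3) + (-173.4) = 104.5 kcal/mol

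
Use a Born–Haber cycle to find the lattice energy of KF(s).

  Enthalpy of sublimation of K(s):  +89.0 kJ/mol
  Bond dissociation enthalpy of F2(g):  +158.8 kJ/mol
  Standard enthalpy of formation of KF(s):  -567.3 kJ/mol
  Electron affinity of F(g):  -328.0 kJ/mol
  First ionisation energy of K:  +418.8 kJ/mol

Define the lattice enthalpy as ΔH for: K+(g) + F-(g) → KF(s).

U = -826.5 kJ/mol

ΔHf° = 1·ΔHsub + 1·(ΣIE) + 1/2·D(F2) + 1·EA + U
-567.3 = 1·(+89.0) + 1·(+418.8) + 1/2·(+158.8) + 1·(-328.0) + U
U = -567.3 − (+259.2) = -826.5 kJ/mol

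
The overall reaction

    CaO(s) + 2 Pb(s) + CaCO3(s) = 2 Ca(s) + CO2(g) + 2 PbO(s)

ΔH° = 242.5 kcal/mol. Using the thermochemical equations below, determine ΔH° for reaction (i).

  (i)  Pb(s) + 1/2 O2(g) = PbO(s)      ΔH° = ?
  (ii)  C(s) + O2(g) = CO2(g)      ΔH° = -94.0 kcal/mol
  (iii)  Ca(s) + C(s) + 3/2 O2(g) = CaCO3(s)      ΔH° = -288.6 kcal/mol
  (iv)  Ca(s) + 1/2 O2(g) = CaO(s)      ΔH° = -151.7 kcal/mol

ΔH° = -51.9 kcal/mol

(i) × 2: contributes 2·x
(ii) as written: -94.0 kcal/mol
(iii) reversed: +288.6 kcal/mol
(iv) reversed: +151.7 kcal/mol
+242.5 = (-94.0) + (+288.6) + (+151.7) + 2·x
x = (+242.5 − (+346.3)) / (2) = -51.9 kcal/mol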